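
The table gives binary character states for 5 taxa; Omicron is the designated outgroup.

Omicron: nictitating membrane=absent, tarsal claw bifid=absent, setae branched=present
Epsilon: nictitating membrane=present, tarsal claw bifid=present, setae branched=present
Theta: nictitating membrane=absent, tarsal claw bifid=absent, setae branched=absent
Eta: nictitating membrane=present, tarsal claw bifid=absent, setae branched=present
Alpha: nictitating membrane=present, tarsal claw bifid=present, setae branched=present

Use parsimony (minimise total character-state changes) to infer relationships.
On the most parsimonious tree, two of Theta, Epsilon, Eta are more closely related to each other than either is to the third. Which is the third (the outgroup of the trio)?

Theta

Character polarity is set by the outgroup: the derived state is whichever differs from the outgroup's state, so for setae branched the derived state is 'absent', and for the remaining characters it is 'present'.
nictitating membrane: derived state 'present' in Alpha, Epsilon, and Eta only — synapomorphy for {Alpha, Epsilon, Eta}.
tarsal claw bifid (derived state 'present') is shared by Alpha and Epsilon — a synapomorphy uniting that clade.
setae branched: derived state 'absent' in Theta only — an autapomorphy, so it tells us nothing about relationships among taxa.
Most parsimonious ingroup topology: (((Epsilon,Alpha),Eta),Theta).
Eta and Epsilon share a more recent common ancestor with each other than either does with Theta, so Theta is the least closely related of the three.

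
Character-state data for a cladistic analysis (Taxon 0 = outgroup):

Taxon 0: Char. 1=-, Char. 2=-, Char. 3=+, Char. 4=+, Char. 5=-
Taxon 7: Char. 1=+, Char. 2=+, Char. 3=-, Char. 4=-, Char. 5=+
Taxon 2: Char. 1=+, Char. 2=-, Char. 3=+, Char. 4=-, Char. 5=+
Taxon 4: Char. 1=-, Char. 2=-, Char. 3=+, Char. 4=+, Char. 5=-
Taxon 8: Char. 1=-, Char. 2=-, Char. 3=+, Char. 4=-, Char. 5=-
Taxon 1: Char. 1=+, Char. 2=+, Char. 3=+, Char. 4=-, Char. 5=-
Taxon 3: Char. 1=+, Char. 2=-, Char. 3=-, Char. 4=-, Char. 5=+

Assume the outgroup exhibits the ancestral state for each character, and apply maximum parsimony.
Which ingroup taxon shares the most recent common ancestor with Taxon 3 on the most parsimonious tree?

Taxon 7

Character polarity is set by the outgroup: the derived state is whichever differs from the outgroup's state, so for Char. 3, Char. 4 the derived state is '-', and for the remaining characters it is '+'.
Char. 1: derived state '+' in Taxon 1, Taxon 2, Taxon 3, and Taxon 7 only — synapomorphy for {Taxon 1, Taxon 2, Taxon 3, Taxon 7}.
Char. 2 (state '+') occurs in Taxon 1 and Taxon 7 but conflicts with the nesting implied by the other characters — most parsimoniously interpreted as homoplasy.
Char. 3: derived state '-' in Taxon 3 and Taxon 7 only — synapomorphy for {Taxon 3, Taxon 7}.
Char. 4: derived state '-' in Taxon 1, Taxon 2, Taxon 3, Taxon 7, and Taxon 8 only — synapomorphy for {Taxon 1, Taxon 2, Taxon 3, Taxon 7, Taxon 8}.
Char. 5 (derived state '+') is shared by Taxon 2, Taxon 3, and Taxon 7 — a synapomorphy uniting that clade.
Most parsimonious ingroup topology: (((((Taxon 7,Taxon 3),Taxon 2),Taxon 1),Taxon 8),Taxon 4).
Taxon 3 and Taxon 7 form a cherry on this tree, so they are sister taxa.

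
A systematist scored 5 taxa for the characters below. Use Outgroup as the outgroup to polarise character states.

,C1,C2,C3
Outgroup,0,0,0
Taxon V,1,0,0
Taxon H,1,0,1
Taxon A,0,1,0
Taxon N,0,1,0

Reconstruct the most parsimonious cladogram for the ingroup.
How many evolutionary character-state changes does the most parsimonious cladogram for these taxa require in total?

The outgroup has state '0' for every character, so '1' is the derived state throughout.
Only Taxon H and Taxon V show the derived state '1' for C1, supporting them as a clade.
Only Taxon A and Taxon N show the derived state '1' for C2, supporting them as a clade.
C3 (derived state '1') is unique to Taxon H (autapomorphy; uninformative for grouping).
Most parsimonious ingroup topology: ((Taxon V,Taxon H),(Taxon A,Taxon N)).
Changes per character on this tree: C1: 1; C2: 1; C3: 1.
Total = 3.

3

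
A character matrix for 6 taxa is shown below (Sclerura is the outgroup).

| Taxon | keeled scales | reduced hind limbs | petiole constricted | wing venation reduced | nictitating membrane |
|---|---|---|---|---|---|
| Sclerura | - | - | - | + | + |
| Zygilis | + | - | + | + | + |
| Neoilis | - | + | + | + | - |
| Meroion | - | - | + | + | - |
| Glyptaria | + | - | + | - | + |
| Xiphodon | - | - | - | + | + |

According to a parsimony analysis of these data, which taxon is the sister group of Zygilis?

Glyptaria

Character polarity is set by the outgroup: the derived state is whichever differs from the outgroup's state, so for wing venation reduced, nictitating membrane the derived state is '-', and for the remaining characters it is '+'.
keeled scales (derived state '+') is shared by Glyptaria and Zygilis — a synapomorphy uniting that clade.
reduced hind limbs: derived state '+' in Neoilis only — an autapomorphy, so it tells us nothing about relationships among taxa.
Only Glyptaria, Meroion, Neoilis, and Zygilis show the derived state '+' for petiole constricted, supporting them as a clade.
wing venation reduced: derived state '-' in Glyptaria only — an autapomorphy, so it tells us nothing about relationships among taxa.
Only Meroion and Neoilis show the derived state '-' for nictitating membrane, supporting them as a clade.
Most parsimonious ingroup topology: (((Zygilis,Glyptaria),(Neoilis,Meroion)),Xiphodon).
Zygilis and Glyptaria form a cherry on this tree, so they are sister taxa.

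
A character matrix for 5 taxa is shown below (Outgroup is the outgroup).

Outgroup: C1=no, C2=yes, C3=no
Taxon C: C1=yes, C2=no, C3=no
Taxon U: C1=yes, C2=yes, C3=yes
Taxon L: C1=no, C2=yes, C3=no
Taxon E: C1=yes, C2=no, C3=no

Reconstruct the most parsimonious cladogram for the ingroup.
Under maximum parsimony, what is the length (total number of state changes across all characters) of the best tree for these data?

Character polarity is set by the outgroup: the derived state is whichever differs from the outgroup's state, so for C2 the derived state is 'no', and for the remaining characters it is 'yes'.
C1 (derived state 'yes') is shared by Taxon C, Taxon E, and Taxon U — a synapomorphy uniting that clade.
Only Taxon C and Taxon E show the derived state 'no' for C2, supporting them as a clade.
C3 (derived state 'yes') is unique to Taxon U (autapomorphy; uninformative for grouping).
Most parsimonious ingroup topology: (((Taxon C,Taxon E),Taxon U),Taxon L).
Changes per character on this tree: C1: 1; C2: 1; C3: 1.
Total = 3.

3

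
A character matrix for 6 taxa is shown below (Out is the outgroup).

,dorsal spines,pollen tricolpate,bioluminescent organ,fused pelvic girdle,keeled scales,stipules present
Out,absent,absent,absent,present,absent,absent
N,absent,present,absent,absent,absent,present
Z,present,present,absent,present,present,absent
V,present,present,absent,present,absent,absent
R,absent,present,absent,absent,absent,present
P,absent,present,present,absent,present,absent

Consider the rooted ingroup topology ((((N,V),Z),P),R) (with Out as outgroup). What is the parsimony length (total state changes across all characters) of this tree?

Map each character onto ((((N,V),Z),P),R) (rooted by Out) and count the minimum state changes it requires (Fitch parsimony):
dorsal spines: 2; pollen tricolpate: 1; bioluminescent organ: 1; fused pelvic girdle: 3; keeled scales: 2; stipules present: 2.
Total tree length = 11.

11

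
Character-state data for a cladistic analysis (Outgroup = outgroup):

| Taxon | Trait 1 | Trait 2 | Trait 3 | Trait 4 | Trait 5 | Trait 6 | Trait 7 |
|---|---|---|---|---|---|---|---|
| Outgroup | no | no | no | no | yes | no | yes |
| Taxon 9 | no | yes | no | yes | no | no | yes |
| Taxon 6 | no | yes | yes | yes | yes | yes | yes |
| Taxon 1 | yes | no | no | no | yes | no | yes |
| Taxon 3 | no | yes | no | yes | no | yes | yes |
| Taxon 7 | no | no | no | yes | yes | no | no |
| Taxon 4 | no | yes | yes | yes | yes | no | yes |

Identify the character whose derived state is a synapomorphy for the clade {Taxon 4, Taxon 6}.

Character polarity is set by the outgroup: the derived state is whichever differs from the outgroup's state, so for Trait 5, Trait 7 the derived state is 'no', and for the remaining characters it is 'yes'.
Trait 1 (derived state 'yes') is unique to Taxon 1 (autapomorphy; uninformative for grouping).
Only Taxon 3, Taxon 4, Taxon 6, and Taxon 9 show the derived state 'yes' for Trait 2, supporting them as a clade.
Trait 3 (derived state 'yes') is shared by Taxon 4 and Taxon 6 — a synapomorphy uniting that clade.
Trait 4 (derived state 'yes') is shared by Taxon 3, Taxon 4, Taxon 6, Taxon 7, and Taxon 9 — a synapomorphy uniting that clade.
Only Taxon 3 and Taxon 9 show the derived state 'no' for Trait 5, supporting them as a clade.
Trait 6 groups Taxon 3 and Taxon 6, which is incompatible with the clades supported by the remaining characters; treating it as convergent (homoplasy) costs fewer steps than any alternative tree.
Trait 7: derived state 'no' in Taxon 7 only — an autapomorphy, so it tells us nothing about relationships among taxa.
Most parsimonious ingroup topology: ((((Taxon 9,Taxon 3),(Taxon 6,Taxon 4)),Taxon 7),Taxon 1).
The clade {Taxon 4, Taxon 6} is supported by Trait 3: its derived state 'yes' occurs in exactly those taxa and in no other taxon (including the outgroup).

Trait 3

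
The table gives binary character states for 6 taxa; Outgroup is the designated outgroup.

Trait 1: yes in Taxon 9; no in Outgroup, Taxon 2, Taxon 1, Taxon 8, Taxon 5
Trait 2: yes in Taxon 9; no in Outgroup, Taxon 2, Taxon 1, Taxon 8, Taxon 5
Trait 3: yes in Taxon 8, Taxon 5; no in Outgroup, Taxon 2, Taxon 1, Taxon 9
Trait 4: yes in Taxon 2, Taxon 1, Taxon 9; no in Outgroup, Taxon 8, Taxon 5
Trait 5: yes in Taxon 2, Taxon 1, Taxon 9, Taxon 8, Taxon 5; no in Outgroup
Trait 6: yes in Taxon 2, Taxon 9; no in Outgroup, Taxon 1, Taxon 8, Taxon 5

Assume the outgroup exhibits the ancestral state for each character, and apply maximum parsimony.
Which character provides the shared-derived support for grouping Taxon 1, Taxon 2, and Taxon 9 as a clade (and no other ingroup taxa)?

The outgroup has state 'no' for every character, so 'yes' is the derived state throughout.
Trait 1: derived state 'yes' in Taxon 9 only — an autapomorphy, so it tells us nothing about relationships among taxa.
Trait 2 (derived state 'yes') is unique to Taxon 9 (autapomorphy; uninformative for grouping).
Trait 3 (derived state 'yes') is shared by Taxon 5 and Taxon 8 — a synapomorphy uniting that clade.
Trait 4 (derived state 'yes') is shared by Taxon 1, Taxon 2, and Taxon 9 — a synapomorphy uniting that clade.
Trait 5 (derived state 'yes') is shared by all ingroup taxa — unites the whole ingroup.
Only Taxon 2 and Taxon 9 show the derived state 'yes' for Trait 6, supporting them as a clade.
Most parsimonious ingroup topology: (((Taxon 2,Taxon 9),Taxon 1),(Taxon 8,Taxon 5)).
The clade {Taxon 1, Taxon 2, Taxon 9} is supported by Trait 4: its derived state 'yes' occurs in exactly those taxa and in no other taxon (including the outgroup).

Trait 4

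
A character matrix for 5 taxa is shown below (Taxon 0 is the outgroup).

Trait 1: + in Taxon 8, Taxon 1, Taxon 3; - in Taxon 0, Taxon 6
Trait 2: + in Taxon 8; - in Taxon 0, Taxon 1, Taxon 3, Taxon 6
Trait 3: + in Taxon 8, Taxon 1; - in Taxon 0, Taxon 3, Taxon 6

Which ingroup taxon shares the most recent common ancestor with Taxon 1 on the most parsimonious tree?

The outgroup has state '-' for every character, so '+' is the derived state throughout.
Trait 1: derived state '+' in Taxon 1, Taxon 3, and Taxon 8 only — synapomorphy for {Taxon 1, Taxon 3, Taxon 8}.
Trait 2: derived state '+' in Taxon 8 only — an autapomorphy, so it tells us nothing about relationships among taxa.
Trait 3: derived state '+' in Taxon 1 and Taxon 8 only — synapomorphy for {Taxon 1, Taxon 8}.
Most parsimonious ingroup topology: (((Taxon 8,Taxon 1),Taxon 3),Taxon 6).
Taxon 1 and Taxon 8 form a cherry on this tree, so they are sister taxa.

Taxon 8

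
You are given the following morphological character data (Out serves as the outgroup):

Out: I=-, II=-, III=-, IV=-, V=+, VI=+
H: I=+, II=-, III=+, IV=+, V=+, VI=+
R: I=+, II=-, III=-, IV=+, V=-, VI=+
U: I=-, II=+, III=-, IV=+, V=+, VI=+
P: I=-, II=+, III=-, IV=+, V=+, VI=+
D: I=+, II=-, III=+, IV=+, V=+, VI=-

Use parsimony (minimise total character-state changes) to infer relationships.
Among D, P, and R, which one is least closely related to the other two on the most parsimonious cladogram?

Character polarity is set by the outgroup: the derived state is whichever differs from the outgroup's state, so for V, VI the derived state is '-', and for the remaining characters it is '+'.
Only D, H, and R show the derived state '+' for I, supporting them as a clade.
II: derived state '+' in P and U only — synapomorphy for {P, U}.
III: derived state '+' in D and H only — synapomorphy for {D, H}.
All ingroup taxa share the derived state '+' for IV; it defines the ingroup but does not resolve relationships within it.
V: derived state '-' in R only — an autapomorphy, so it tells us nothing about relationships among taxa.
VI (derived state '-') is unique to D (autapomorphy; uninformative for grouping).
Most parsimonious ingroup topology: (((H,D),R),(U,P)).
R and D share a more recent common ancestor with each other than either does with P, so P is the least closely related of the three.

P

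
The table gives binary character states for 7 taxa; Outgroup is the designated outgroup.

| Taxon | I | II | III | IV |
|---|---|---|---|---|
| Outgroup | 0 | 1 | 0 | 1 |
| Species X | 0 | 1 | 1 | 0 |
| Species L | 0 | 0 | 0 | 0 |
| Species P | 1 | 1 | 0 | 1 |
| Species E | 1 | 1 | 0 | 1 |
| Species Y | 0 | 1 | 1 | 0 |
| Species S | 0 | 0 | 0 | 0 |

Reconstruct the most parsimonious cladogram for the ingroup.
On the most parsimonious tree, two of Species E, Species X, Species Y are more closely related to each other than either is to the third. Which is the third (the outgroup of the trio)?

Species E

Character polarity is set by the outgroup: the derived state is whichever differs from the outgroup's state, so for II, IV the derived state is '0', and for the remaining characters it is '1'.
I: derived state '1' in Species E and Species P only — synapomorphy for {Species E, Species P}.
II (derived state '0') is shared by Species L and Species S — a synapomorphy uniting that clade.
Only Species X and Species Y show the derived state '1' for III, supporting them as a clade.
IV: derived state '0' in Species L, Species S, Species X, and Species Y only — synapomorphy for {Species L, Species S, Species X, Species Y}.
Most parsimonious ingroup topology: (((Species X,Species Y),(Species L,Species S)),(Species P,Species E)).
Species X and Species Y share a more recent common ancestor with each other than either does with Species E, so Species E is the least closely related of the three.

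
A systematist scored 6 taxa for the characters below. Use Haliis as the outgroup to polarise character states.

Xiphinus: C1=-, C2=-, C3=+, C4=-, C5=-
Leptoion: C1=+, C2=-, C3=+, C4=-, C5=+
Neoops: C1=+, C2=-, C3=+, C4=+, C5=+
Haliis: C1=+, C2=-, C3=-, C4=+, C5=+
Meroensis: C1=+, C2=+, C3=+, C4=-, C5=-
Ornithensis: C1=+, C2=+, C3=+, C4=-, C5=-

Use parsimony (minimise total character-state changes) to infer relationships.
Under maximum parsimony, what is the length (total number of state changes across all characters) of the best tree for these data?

Character polarity is set by the outgroup: the derived state is whichever differs from the outgroup's state, so for C1, C4, C5 the derived state is '-', and for the remaining characters it is '+'.
C1 (derived state '-') is unique to Xiphinus (autapomorphy; uninformative for grouping).
C2: derived state '+' in Meroensis and Ornithensis only — synapomorphy for {Meroensis, Ornithensis}.
C3 (derived state '+') is shared by all ingroup taxa — unites the whole ingroup.
C4: derived state '-' in Leptoion, Meroensis, Ornithensis, and Xiphinus only — synapomorphy for {Leptoion, Meroensis, Ornithensis, Xiphinus}.
C5 (derived state '-') is shared by Meroensis, Ornithensis, and Xiphinus — a synapomorphy uniting that clade.
Most parsimonious ingroup topology: ((((Ornithensis,Meroensis),Xiphinus),Leptoion),Neoops).
Changes per character on this tree: C1: 1; C2: 1; C3: 1; C4: 1; C5: 1.
Total = 5.

5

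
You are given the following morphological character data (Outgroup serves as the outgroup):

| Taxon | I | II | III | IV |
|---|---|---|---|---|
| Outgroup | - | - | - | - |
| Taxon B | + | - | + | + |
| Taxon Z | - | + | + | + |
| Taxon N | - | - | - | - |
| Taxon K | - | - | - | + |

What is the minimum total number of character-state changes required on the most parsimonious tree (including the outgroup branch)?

4

The outgroup has state '-' for every character, so '+' is the derived state throughout.
I (derived state '+') is unique to Taxon B (autapomorphy; uninformative for grouping).
II: derived state '+' in Taxon Z only — an autapomorphy, so it tells us nothing about relationships among taxa.
III: derived state '+' in Taxon B and Taxon Z only — synapomorphy for {Taxon B, Taxon Z}.
IV (derived state '+') is shared by Taxon B, Taxon K, and Taxon Z — a synapomorphy uniting that clade.
Most parsimonious ingroup topology: (((Taxon B,Taxon Z),Taxon K),Taxon N).
Changes per character on this tree: I: 1; II: 1; III: 1; IV: 1.
Total = 4.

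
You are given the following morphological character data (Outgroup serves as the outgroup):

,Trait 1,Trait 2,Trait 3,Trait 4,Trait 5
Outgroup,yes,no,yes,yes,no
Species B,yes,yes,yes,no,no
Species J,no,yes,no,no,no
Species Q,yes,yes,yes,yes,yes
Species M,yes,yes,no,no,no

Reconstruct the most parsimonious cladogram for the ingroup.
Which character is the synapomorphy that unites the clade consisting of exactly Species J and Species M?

Character polarity is set by the outgroup: the derived state is whichever differs from the outgroup's state, so for Trait 1, Trait 3, Trait 4 the derived state is 'no', and for the remaining characters it is 'yes'.
Trait 1: derived state 'no' in Species J only — an autapomorphy, so it tells us nothing about relationships among taxa.
All ingroup taxa share the derived state 'yes' for Trait 2; it defines the ingroup but does not resolve relationships within it.
Only Species J and Species M show the derived state 'no' for Trait 3, supporting them as a clade.
Only Species B, Species J, and Species M show the derived state 'no' for Trait 4, supporting them as a clade.
Trait 5: derived state 'yes' in Species Q only — an autapomorphy, so it tells us nothing about relationships among taxa.
Most parsimonious ingroup topology: (((Species J,Species M),Species B),Species Q).
The clade {Species J, Species M} is supported by Trait 3: its derived state 'no' occurs in exactly those taxa and in no other taxon (including the outgroup).

Trait 3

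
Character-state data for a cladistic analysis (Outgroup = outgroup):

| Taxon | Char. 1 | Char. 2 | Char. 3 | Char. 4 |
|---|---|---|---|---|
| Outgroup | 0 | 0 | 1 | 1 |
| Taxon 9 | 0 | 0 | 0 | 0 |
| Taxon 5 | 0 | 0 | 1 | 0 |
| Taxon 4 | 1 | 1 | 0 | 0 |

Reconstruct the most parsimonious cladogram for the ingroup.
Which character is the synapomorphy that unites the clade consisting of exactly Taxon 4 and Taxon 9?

Character polarity is set by the outgroup: the derived state is whichever differs from the outgroup's state, so for Char. 3, Char. 4 the derived state is '0', and for the remaining characters it is '1'.
Char. 1 (derived state '1') is unique to Taxon 4 (autapomorphy; uninformative for grouping).
Char. 2: derived state '1' in Taxon 4 only — an autapomorphy, so it tells us nothing about relationships among taxa.
Char. 3 (derived state '0') is shared by Taxon 4 and Taxon 9 — a synapomorphy uniting that clade.
Char. 4 (derived state '0') is shared by all ingroup taxa — unites the whole ingroup.
Most parsimonious ingroup topology: ((Taxon 9,Taxon 4),Taxon 5).
The clade {Taxon 4, Taxon 9} is supported by Char. 3: its derived state '0' occurs in exactly those taxa and in no other taxon (including the outgroup).

Char. 3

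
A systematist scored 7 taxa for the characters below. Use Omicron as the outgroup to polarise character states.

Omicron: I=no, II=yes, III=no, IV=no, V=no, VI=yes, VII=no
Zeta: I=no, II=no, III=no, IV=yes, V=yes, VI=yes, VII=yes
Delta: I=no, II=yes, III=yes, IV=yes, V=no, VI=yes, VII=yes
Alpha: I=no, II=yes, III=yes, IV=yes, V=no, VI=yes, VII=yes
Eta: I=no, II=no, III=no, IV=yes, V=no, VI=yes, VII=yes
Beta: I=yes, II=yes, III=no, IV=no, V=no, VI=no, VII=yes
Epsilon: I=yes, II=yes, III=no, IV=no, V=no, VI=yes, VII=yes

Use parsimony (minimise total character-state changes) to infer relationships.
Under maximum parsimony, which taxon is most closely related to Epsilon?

Character polarity is set by the outgroup: the derived state is whichever differs from the outgroup's state, so for II, VI the derived state is 'no', and for the remaining characters it is 'yes'.
I: derived state 'yes' in Beta and Epsilon only — synapomorphy for {Beta, Epsilon}.
Only Eta and Zeta show the derived state 'no' for II, supporting them as a clade.
III (derived state 'yes') is shared by Alpha and Delta — a synapomorphy uniting that clade.
Only Alpha, Delta, Eta, and Zeta show the derived state 'yes' for IV, supporting them as a clade.
V (derived state 'yes') is unique to Zeta (autapomorphy; uninformative for grouping).
VI (derived state 'no') is unique to Beta (autapomorphy; uninformative for grouping).
VII (derived state 'yes') is shared by all ingroup taxa — unites the whole ingroup.
Most parsimonious ingroup topology: ((Beta,Epsilon),((Alpha,Delta),(Zeta,Eta))).
Epsilon and Beta form a cherry on this tree, so they are sister taxa.

Beta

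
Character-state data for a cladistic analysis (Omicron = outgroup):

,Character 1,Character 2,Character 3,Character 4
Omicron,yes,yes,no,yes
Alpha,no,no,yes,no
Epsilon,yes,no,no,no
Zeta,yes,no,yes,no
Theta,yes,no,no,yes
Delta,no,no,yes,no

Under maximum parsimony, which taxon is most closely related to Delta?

Alpha

Character polarity is set by the outgroup: the derived state is whichever differs from the outgroup's state, so for Character 1, Character 2, Character 4 the derived state is 'no', and for the remaining characters it is 'yes'.
Only Alpha and Delta show the derived state 'no' for Character 1, supporting them as a clade.
Character 2 (derived state 'no') is shared by all ingroup taxa — unites the whole ingroup.
Only Alpha, Delta, and Zeta show the derived state 'yes' for Character 3, supporting them as a clade.
Only Alpha, Delta, Epsilon, and Zeta show the derived state 'no' for Character 4, supporting them as a clade.
Most parsimonious ingroup topology: ((((Alpha,Delta),Zeta),Epsilon),Theta).
Delta and Alpha form a cherry on this tree, so they are sister taxa.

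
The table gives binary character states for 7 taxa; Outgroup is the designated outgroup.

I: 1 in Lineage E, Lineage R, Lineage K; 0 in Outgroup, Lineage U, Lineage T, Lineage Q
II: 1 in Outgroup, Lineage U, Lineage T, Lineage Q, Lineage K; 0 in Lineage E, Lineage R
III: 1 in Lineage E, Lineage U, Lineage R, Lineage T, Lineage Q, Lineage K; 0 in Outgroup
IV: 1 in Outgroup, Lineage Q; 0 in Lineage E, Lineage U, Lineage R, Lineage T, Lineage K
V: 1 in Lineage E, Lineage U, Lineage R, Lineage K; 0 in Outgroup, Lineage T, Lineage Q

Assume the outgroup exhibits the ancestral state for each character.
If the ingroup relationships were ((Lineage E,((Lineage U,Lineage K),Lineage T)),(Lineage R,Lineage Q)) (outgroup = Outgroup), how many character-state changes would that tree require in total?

11

Map each character onto ((Lineage E,((Lineage U,Lineage K),Lineage T)),(Lineage R,Lineage Q)) (rooted by Outgroup) and count the minimum state changes it requires (Fitch parsimony):
I: 3; II: 2; III: 1; IV: 2; V: 3.
Total tree length = 11.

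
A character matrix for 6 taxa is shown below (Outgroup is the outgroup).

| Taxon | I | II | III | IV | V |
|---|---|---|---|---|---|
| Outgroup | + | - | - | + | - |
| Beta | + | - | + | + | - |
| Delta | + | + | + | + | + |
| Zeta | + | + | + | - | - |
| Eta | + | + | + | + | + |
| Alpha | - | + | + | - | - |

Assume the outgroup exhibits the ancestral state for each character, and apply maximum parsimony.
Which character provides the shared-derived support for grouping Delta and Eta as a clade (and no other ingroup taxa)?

V

Character polarity is set by the outgroup: the derived state is whichever differs from the outgroup's state, so for I, IV the derived state is '-', and for the remaining characters it is '+'.
I: derived state '-' in Alpha only — an autapomorphy, so it tells us nothing about relationships among taxa.
Only Alpha, Delta, Eta, and Zeta show the derived state '+' for II, supporting them as a clade.
All ingroup taxa share the derived state '+' for III; it defines the ingroup but does not resolve relationships within it.
IV (derived state '-') is shared by Alpha and Zeta — a synapomorphy uniting that clade.
V (derived state '+') is shared by Delta and Eta — a synapomorphy uniting that clade.
Most parsimonious ingroup topology: (Beta,((Delta,Eta),(Zeta,Alpha))).
The clade {Delta, Eta} is supported by V: its derived state '+' occurs in exactly those taxa and in no other taxon (including the outgroup).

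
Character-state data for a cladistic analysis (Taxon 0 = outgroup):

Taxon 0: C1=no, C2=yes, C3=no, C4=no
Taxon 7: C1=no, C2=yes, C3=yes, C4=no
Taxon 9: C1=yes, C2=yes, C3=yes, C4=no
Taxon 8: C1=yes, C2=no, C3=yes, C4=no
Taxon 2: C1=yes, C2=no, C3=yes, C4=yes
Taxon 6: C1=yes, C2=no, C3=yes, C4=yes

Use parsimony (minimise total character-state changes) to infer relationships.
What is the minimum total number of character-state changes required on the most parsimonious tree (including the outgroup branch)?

Character polarity is set by the outgroup: the derived state is whichever differs from the outgroup's state, so for C2 the derived state is 'no', and for the remaining characters it is 'yes'.
C1: derived state 'yes' in Taxon 2, Taxon 6, Taxon 8, and Taxon 9 only — synapomorphy for {Taxon 2, Taxon 6, Taxon 8, Taxon 9}.
C2: derived state 'no' in Taxon 2, Taxon 6, and Taxon 8 only — synapomorphy for {Taxon 2, Taxon 6, Taxon 8}.
All ingroup taxa share the derived state 'yes' for C3; it defines the ingroup but does not resolve relationships within it.
Only Taxon 2 and Taxon 6 show the derived state 'yes' for C4, supporting them as a clade.
Most parsimonious ingroup topology: (Taxon 7,(Taxon 9,(Taxon 8,(Taxon 2,Taxon 6)))).
Changes per character on this tree: C1: 1; C2: 1; C3: 1; C4: 1.
Total = 4.

4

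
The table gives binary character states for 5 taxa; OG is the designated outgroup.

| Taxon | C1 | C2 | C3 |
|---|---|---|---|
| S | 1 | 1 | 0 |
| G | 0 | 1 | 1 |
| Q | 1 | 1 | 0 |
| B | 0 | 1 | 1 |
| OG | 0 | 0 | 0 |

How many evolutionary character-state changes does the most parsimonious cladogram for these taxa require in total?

The outgroup has state '0' for every character, so '1' is the derived state throughout.
C1 (derived state '1') is shared by Q and S — a synapomorphy uniting that clade.
All ingroup taxa share the derived state '1' for C2; it defines the ingroup but does not resolve relationships within it.
C3: derived state '1' in B and G only — synapomorphy for {B, G}.
Most parsimonious ingroup topology: ((Q,S),(G,B)).
Changes per character on this tree: C1: 1; C2: 1; C3: 1.
Total = 3.

3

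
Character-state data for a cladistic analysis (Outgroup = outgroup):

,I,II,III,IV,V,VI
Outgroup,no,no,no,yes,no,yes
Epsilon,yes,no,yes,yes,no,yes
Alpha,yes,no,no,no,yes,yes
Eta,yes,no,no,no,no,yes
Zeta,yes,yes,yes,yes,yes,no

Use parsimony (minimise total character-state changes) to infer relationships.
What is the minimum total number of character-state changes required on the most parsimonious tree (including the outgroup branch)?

Character polarity is set by the outgroup: the derived state is whichever differs from the outgroup's state, so for IV, VI the derived state is 'no', and for the remaining characters it is 'yes'.
I (derived state 'yes') is shared by all ingroup taxa — unites the whole ingroup.
II: derived state 'yes' in Zeta only — an autapomorphy, so it tells us nothing about relationships among taxa.
III (derived state 'yes') is shared by Epsilon and Zeta — a synapomorphy uniting that clade.
IV (derived state 'no') is shared by Alpha and Eta — a synapomorphy uniting that clade.
V (state 'yes') occurs in Alpha and Zeta but conflicts with the nesting implied by the other characters — most parsimoniously interpreted as homoplasy.
VI: derived state 'no' in Zeta only — an autapomorphy, so it tells us nothing about relationships among taxa.
Most parsimonious ingroup topology: ((Epsilon,Zeta),(Alpha,Eta)).
Changes per character on this tree: I: 1; II: 1; III: 1; IV: 1; V: 2; VI: 1.
Total = 7.

7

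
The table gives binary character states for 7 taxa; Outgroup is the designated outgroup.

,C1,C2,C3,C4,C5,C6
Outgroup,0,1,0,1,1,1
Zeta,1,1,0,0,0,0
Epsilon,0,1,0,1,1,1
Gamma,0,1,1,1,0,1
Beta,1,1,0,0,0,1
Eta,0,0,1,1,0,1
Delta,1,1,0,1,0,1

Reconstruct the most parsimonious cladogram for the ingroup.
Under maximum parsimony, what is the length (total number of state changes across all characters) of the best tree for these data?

Character polarity is set by the outgroup: the derived state is whichever differs from the outgroup's state, so for C2, C4, C5, C6 the derived state is '0', and for the remaining characters it is '1'.
C1: derived state '1' in Beta, Delta, and Zeta only — synapomorphy for {Beta, Delta, Zeta}.
C2: derived state '0' in Eta only — an autapomorphy, so it tells us nothing about relationships among taxa.
C3: derived state '1' in Eta and Gamma only — synapomorphy for {Eta, Gamma}.
Only Beta and Zeta show the derived state '0' for C4, supporting them as a clade.
C5: derived state '0' in Beta, Delta, Eta, Gamma, and Zeta only — synapomorphy for {Beta, Delta, Eta, Gamma, Zeta}.
C6: derived state '0' in Zeta only — an autapomorphy, so it tells us nothing about relationships among taxa.
Most parsimonious ingroup topology: ((((Zeta,Beta),Delta),(Gamma,Eta)),Epsilon).
Changes per character on this tree: C1: 1; C2: 1; C3: 1; C4: 1; C5: 1; C6: 1.
Total = 6.

6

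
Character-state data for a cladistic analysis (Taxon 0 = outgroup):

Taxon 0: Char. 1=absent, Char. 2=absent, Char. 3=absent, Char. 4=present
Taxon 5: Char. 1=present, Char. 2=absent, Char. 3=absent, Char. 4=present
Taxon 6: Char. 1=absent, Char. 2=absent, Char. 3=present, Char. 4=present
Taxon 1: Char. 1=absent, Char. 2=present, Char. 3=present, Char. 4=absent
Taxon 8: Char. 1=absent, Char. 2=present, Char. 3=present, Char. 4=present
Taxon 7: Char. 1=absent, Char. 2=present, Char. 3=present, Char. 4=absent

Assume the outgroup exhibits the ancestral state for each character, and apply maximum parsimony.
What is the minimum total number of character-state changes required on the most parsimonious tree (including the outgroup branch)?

Character polarity is set by the outgroup: the derived state is whichever differs from the outgroup's state, so for Char. 4 the derived state is 'absent', and for the remaining characters it is 'present'.
Char. 1 (derived state 'present') is unique to Taxon 5 (autapomorphy; uninformative for grouping).
Char. 2: derived state 'present' in Taxon 1, Taxon 7, and Taxon 8 only — synapomorphy for {Taxon 1, Taxon 7, Taxon 8}.
Only Taxon 1, Taxon 6, Taxon 7, and Taxon 8 show the derived state 'present' for Char. 3, supporting them as a clade.
Char. 4 (derived state 'absent') is shared by Taxon 1 and Taxon 7 — a synapomorphy uniting that clade.
Most parsimonious ingroup topology: ((((Taxon 1,Taxon 7),Taxon 8),Taxon 6),Taxon 5).
Changes per character on this tree: Char. 1: 1; Char. 2: 1; Char. 3: 1; Char. 4: 1.
Total = 4.

4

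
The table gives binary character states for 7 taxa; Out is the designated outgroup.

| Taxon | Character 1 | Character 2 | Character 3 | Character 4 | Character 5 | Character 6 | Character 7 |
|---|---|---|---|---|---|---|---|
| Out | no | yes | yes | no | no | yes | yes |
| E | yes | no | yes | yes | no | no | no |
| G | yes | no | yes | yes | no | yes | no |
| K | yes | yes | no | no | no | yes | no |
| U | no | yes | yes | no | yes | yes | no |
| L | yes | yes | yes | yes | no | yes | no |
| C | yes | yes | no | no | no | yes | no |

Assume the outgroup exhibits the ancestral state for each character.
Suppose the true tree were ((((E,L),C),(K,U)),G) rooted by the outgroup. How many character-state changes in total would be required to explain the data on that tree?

11

Map each character onto ((((E,L),C),(K,U)),G) (rooted by Out) and count the minimum state changes it requires (Fitch parsimony):
Character 1: 2; Character 2: 2; Character 3: 2; Character 4: 2; Character 5: 1; Character 6: 1; Character 7: 1.
Total tree length = 11.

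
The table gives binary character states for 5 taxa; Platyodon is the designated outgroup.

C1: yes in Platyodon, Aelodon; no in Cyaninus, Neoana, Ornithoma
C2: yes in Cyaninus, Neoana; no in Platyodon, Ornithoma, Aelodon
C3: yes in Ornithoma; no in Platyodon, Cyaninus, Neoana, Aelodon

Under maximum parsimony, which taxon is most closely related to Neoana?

Character polarity is set by the outgroup: the derived state is whichever differs from the outgroup's state, so for C1 the derived state is 'no', and for the remaining characters it is 'yes'.
C1 (derived state 'no') is shared by Cyaninus, Neoana, and Ornithoma — a synapomorphy uniting that clade.
C2 (derived state 'yes') is shared by Cyaninus and Neoana — a synapomorphy uniting that clade.
C3 (derived state 'yes') is unique to Ornithoma (autapomorphy; uninformative for grouping).
Most parsimonious ingroup topology: (((Cyaninus,Neoana),Ornithoma),Aelodon).
Neoana and Cyaninus form a cherry on this tree, so they are sister taxa.

Cyaninus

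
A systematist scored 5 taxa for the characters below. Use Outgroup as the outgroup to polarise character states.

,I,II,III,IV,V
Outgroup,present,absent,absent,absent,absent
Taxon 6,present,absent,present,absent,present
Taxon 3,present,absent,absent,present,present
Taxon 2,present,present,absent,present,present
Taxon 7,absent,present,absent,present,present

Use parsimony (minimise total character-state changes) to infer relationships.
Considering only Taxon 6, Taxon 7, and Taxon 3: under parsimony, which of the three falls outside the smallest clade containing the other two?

Taxon 6

Character polarity is set by the outgroup: the derived state is whichever differs from the outgroup's state, so for I the derived state is 'absent', and for the remaining characters it is 'present'.
I (derived state 'absent') is unique to Taxon 7 (autapomorphy; uninformative for grouping).
Only Taxon 2 and Taxon 7 show the derived state 'present' for II, supporting them as a clade.
III: derived state 'present' in Taxon 6 only — an autapomorphy, so it tells us nothing about relationships among taxa.
IV (derived state 'present') is shared by Taxon 2, Taxon 3, and Taxon 7 — a synapomorphy uniting that clade.
All ingroup taxa share the derived state 'present' for V; it defines the ingroup but does not resolve relationships within it.
Most parsimonious ingroup topology: ((Taxon 3,(Taxon 2,Taxon 7)),Taxon 6).
Taxon 7 and Taxon 3 share a more recent common ancestor with each other than either does with Taxon 6, so Taxon 6 is the least closely related of the three.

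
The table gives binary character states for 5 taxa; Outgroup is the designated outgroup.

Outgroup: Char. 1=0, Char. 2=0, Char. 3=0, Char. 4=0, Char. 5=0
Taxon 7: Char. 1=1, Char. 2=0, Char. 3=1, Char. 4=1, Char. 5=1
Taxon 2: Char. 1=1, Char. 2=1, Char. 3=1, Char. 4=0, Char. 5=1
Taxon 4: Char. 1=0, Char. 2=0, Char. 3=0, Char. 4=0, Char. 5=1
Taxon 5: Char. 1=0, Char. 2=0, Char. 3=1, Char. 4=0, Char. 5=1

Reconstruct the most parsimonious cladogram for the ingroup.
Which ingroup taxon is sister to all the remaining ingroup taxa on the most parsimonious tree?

The outgroup has state '0' for every character, so '1' is the derived state throughout.
Only Taxon 2 and Taxon 7 show the derived state '1' for Char. 1, supporting them as a clade.
Char. 2 (derived state '1') is unique to Taxon 2 (autapomorphy; uninformative for grouping).
Char. 3: derived state '1' in Taxon 2, Taxon 5, and Taxon 7 only — synapomorphy for {Taxon 2, Taxon 5, Taxon 7}.
Char. 4 (derived state '1') is unique to Taxon 7 (autapomorphy; uninformative for grouping).
Char. 5 (derived state '1') is shared by all ingroup taxa — unites the whole ingroup.
Most parsimonious ingroup topology: (((Taxon 7,Taxon 2),Taxon 5),Taxon 4).
Taxon 4 is sister to the clade containing all other ingroup taxa, so it is the earliest-diverging (most basal) ingroup lineage.

Taxon 4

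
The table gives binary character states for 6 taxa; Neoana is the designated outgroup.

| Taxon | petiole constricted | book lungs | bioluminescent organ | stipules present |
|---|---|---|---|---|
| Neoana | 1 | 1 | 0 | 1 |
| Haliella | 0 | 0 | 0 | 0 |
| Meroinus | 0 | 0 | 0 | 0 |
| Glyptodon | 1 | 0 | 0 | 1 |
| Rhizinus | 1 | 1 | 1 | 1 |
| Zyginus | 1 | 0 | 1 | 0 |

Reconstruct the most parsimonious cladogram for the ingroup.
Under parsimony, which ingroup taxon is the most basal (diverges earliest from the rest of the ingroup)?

Character polarity is set by the outgroup: the derived state is whichever differs from the outgroup's state, so for petiole constricted, book lungs, stipules present the derived state is '0', and for the remaining characters it is '1'.
Only Haliella and Meroinus show the derived state '0' for petiole constricted, supporting them as a clade.
book lungs: derived state '0' in Glyptodon, Haliella, Meroinus, and Zyginus only — synapomorphy for {Glyptodon, Haliella, Meroinus, Zyginus}.
bioluminescent organ groups Rhizinus and Zyginus, which is incompatible with the clades supported by the remaining characters; treating it as convergent (homoplasy) costs fewer steps than any alternative tree.
stipules present (derived state '0') is shared by Haliella, Meroinus, and Zyginus — a synapomorphy uniting that clade.
Most parsimonious ingroup topology: ((Glyptodon,(Zyginus,(Meroinus,Haliella))),Rhizinus).
Rhizinus is sister to the clade containing all other ingroup taxa, so it is the earliest-diverging (most basal) ingroup lineage.

Rhizinus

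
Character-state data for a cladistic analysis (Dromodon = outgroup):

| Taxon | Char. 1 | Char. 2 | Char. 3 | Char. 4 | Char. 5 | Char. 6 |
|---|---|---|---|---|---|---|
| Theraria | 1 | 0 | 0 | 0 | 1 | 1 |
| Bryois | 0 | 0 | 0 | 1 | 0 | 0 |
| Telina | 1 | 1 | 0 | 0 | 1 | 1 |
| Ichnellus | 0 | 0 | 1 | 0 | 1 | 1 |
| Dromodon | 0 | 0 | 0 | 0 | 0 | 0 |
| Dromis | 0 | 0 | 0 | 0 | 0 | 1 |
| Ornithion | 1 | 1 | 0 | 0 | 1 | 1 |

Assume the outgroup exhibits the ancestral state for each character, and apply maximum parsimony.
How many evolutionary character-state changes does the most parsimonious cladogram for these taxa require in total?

6

The outgroup has state '0' for every character, so '1' is the derived state throughout.
Char. 1: derived state '1' in Ornithion, Telina, and Theraria only — synapomorphy for {Ornithion, Telina, Theraria}.
Only Ornithion and Telina show the derived state '1' for Char. 2, supporting them as a clade.
Char. 3: derived state '1' in Ichnellus only — an autapomorphy, so it tells us nothing about relationships among taxa.
Char. 4 (derived state '1') is unique to Bryois (autapomorphy; uninformative for grouping).
Char. 5 (derived state '1') is shared by Ichnellus, Ornithion, Telina, and Theraria — a synapomorphy uniting that clade.
Char. 6 (derived state '1') is shared by Dromis, Ichnellus, Ornithion, Telina, and Theraria — a synapomorphy uniting that clade.
Most parsimonious ingroup topology: (((((Telina,Ornithion),Theraria),Ichnellus),Dromis),Bryois).
Changes per character on this tree: Char. 1: 1; Char. 2: 1; Char. 3: 1; Char. 4: 1; Char. 5: 1; Char. 6: 1.
Total = 6.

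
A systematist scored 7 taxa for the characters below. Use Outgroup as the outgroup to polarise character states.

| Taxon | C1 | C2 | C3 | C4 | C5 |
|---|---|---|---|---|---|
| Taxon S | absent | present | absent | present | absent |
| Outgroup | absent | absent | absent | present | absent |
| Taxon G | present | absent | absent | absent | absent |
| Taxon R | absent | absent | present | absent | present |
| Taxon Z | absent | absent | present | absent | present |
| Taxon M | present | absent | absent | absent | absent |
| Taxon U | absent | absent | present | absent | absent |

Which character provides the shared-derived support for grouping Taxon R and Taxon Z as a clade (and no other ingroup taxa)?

C5

Character polarity is set by the outgroup: the derived state is whichever differs from the outgroup's state, so for C4 the derived state is 'absent', and for the remaining characters it is 'present'.
C1 (derived state 'present') is shared by Taxon G and Taxon M — a synapomorphy uniting that clade.
C2: derived state 'present' in Taxon S only — an autapomorphy, so it tells us nothing about relationships among taxa.
C3 (derived state 'present') is shared by Taxon R, Taxon U, and Taxon Z — a synapomorphy uniting that clade.
C4 (derived state 'absent') is shared by Taxon G, Taxon M, Taxon R, Taxon U, and Taxon Z — a synapomorphy uniting that clade.
Only Taxon R and Taxon Z show the derived state 'present' for C5, supporting them as a clade.
Most parsimonious ingroup topology: ((((Taxon R,Taxon Z),Taxon U),(Taxon M,Taxon G)),Taxon S).
The clade {Taxon R, Taxon Z} is supported by C5: its derived state 'present' occurs in exactly those taxa and in no other taxon (including the outgroup).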